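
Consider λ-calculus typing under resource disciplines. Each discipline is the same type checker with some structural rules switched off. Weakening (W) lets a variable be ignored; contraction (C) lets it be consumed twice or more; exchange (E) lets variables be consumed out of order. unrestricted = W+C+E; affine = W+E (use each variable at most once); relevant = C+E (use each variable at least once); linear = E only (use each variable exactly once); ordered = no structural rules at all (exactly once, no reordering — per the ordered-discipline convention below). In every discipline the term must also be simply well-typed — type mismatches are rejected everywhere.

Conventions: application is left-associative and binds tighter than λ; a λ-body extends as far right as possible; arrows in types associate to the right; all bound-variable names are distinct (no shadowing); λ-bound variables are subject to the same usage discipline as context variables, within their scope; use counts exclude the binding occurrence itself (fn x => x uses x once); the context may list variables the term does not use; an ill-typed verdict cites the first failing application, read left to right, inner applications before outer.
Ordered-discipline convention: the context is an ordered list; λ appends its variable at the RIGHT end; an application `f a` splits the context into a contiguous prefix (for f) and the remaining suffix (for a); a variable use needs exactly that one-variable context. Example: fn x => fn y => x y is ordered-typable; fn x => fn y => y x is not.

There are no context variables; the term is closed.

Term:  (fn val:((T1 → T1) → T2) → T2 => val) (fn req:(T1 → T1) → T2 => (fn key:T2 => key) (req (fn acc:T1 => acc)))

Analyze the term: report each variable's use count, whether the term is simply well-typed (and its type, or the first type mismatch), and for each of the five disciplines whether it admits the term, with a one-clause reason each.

counts: val [bound]: 1; req [bound]: 1; key [bound]: 1; acc [bound]: 1
order of uses: val, key, req, acc
typing: ✓ — ((T1 → T1) → T2) → T2
ordered: ✓ — val, req, key, acc once each; derivable with no W/C/E
linear: ✓ — each of val, req, key, acc used exactly once
affine: ✓ — at most one use each (val, req, key, acc)
relevant: ✓ — at least one use each (val, req, key, acc)
unrestricted: ✓ — well-typed at ((T1 → T1) → T2) → T2; no restrictions here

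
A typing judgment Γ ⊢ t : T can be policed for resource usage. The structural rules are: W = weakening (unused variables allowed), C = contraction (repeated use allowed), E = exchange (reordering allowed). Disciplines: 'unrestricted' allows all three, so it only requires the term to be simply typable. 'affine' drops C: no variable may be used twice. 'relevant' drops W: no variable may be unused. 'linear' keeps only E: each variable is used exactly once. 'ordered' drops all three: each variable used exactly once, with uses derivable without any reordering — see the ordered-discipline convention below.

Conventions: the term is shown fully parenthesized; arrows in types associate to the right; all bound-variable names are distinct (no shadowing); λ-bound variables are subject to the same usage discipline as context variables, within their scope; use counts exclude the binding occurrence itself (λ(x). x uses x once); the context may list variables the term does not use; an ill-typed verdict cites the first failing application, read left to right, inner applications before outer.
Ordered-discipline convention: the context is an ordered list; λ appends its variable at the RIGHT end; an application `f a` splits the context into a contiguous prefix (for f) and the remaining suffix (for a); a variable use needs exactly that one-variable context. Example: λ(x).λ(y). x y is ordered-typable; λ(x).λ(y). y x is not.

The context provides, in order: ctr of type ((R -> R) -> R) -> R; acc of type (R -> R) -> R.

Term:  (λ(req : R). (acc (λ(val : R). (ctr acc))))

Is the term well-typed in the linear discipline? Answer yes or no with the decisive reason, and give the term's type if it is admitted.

no — needs contraction — acc ×2; needs weakening: req, val unused
variable uses: ctr=1, acc=2, req (λ-bound)=0, val (λ-bound)=0
left-to-right use order: acc, ctr, acc
typing: the term checks, with type R -> R
all disciplines: ordered ✗; linear ✗; affine ✗; relevant ✗; unrestricted ✓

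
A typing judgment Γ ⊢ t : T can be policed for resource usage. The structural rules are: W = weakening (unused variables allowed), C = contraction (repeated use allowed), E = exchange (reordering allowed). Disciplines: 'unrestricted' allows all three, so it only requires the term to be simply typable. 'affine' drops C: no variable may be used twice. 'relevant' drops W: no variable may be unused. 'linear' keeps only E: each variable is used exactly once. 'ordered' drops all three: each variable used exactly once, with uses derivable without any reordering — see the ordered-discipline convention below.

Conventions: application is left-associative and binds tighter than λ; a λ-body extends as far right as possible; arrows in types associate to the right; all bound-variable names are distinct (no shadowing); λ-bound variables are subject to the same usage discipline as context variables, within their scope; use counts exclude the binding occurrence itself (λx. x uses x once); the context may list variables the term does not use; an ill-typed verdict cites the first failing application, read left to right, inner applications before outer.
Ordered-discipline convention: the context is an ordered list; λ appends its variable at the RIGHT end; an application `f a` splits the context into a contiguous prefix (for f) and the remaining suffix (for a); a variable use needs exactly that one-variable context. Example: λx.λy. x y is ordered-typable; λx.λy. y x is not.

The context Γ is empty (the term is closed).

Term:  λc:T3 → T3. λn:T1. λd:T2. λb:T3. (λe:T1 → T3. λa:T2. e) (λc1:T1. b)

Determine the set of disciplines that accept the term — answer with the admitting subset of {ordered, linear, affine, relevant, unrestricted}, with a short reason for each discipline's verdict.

admitted in: affine, unrestricted
variable uses: c (λ-bound)=0; n (λ-bound)=0; d (λ-bound)=0; b (λ-bound)=1; e (λ-bound)=1; a (λ-bound)=0; c1 (λ-bound)=0
use order (left to right): e, b
typing: the term checks, with type (T3 → T3) → T1 → T2 → T3 → T2 → T1 → T3
ordered: ✗ — needs weakening: c, n, d, a, c1 unused
linear: ✗ — needs weakening: c, n, d, a, c1 unused
affine: ✓ — none of c, n, d, b, e, a, c1 used more than once
relevant: ✗ — needs weakening: c, n, d, a, c1 unused
unrestricted: ✓ — typability at (T3 → T3) → T1 → T2 → T3 → T2 → T1 → T3 is all that's needed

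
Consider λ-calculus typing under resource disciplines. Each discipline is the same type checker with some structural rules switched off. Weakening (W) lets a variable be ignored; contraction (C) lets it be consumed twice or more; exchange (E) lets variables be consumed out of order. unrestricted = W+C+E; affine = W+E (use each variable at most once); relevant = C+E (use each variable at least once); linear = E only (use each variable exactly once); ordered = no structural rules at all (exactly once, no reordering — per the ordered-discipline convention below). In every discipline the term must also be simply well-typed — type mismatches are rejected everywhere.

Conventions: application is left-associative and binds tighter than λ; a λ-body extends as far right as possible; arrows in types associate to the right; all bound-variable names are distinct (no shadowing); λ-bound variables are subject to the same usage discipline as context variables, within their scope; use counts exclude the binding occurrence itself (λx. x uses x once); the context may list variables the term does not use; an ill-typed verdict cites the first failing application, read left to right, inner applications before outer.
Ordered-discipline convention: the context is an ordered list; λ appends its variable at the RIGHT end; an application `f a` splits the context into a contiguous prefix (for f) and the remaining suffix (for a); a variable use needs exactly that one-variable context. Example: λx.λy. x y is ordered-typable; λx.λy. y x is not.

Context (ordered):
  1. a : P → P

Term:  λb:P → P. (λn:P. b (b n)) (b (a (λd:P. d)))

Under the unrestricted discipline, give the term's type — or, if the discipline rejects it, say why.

not well-typed under unrestricted — fails simple typing
usage: a: 1×; b (bound): 3×; n (bound): 1×; d (bound): 1×
uses in reading order: b, b, n, b, a, d
typing: ill-typed: a function awaiting P gets P → P
across the five disciplines: ordered ✗; linear ✗; affine ✗; relevant ✗; unrestricted ✗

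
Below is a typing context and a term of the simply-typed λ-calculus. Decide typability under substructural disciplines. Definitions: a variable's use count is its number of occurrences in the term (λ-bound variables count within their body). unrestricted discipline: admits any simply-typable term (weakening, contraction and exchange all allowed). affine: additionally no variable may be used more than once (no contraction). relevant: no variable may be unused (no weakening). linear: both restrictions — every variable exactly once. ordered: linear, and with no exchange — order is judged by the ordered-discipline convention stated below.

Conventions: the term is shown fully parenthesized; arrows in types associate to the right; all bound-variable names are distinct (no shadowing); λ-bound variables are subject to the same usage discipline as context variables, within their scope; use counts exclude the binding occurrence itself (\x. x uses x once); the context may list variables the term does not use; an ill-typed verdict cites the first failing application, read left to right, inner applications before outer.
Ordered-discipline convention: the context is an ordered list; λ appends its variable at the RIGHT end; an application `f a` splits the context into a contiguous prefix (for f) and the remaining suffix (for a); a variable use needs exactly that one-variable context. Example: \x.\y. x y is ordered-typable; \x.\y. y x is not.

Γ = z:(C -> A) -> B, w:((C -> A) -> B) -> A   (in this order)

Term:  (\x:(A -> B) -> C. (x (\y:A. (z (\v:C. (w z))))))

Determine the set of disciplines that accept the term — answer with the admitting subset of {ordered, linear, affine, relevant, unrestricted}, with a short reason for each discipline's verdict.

admitted in: unrestricted
usage: z ×2, w ×1, x (bound) ×1, y (bound) ×0, v (bound) ×0
uses in reading order: x, z, w, z
typing: well-typed — term : ((A -> B) -> C) -> C
ordered: ✗ — z ×2 used more than once (contraction); y, v left unused
linear: ✗ — z ×2 used more than once (contraction); y, v left unused
affine: ✗ — z ×2 used more than once (contraction)
relevant: ✗ — y, v left unused
unrestricted: ✓ — simply typable at ((A -> B) -> C) -> C; W, C, E all held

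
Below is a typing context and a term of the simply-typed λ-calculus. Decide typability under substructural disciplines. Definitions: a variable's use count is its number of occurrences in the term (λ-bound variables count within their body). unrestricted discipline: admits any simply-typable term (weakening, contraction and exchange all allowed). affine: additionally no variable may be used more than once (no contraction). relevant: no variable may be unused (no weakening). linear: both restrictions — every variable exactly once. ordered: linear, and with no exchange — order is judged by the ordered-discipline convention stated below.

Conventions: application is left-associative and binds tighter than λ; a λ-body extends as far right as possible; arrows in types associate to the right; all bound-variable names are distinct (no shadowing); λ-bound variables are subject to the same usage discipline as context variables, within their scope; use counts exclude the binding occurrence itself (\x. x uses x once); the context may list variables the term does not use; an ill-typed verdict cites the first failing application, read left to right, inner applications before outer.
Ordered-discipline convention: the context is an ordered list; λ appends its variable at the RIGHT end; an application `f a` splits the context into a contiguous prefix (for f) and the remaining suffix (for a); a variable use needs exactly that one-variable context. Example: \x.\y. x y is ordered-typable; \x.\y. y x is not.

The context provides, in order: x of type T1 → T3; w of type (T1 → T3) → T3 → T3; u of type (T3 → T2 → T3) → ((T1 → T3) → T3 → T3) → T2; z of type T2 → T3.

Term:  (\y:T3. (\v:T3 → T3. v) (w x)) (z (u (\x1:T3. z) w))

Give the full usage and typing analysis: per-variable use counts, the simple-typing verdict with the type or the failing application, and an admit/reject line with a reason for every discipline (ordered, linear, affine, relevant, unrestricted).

use counts: x ×1, w ×2, u ×1, z ×2, y (λ-bound) ×0, v (λ-bound) ×1, x1 (λ-bound) ×0
use order (left to right): v, w, x, z, u, z, w
typing: well-typed — term : T3 → T3
ordered ✗ (repeated use of w ×2, z ×2; unused: y, x1 — weakening required)
linear ✗ (repeated use of w ×2, z ×2; unused: y, x1 — weakening required)
affine ✗ (repeated use of w ×2, z ×2)
relevant ✗ (unused: y, x1 — weakening required)
unrestricted ✓ (typability at T3 → T3 is all that's needed)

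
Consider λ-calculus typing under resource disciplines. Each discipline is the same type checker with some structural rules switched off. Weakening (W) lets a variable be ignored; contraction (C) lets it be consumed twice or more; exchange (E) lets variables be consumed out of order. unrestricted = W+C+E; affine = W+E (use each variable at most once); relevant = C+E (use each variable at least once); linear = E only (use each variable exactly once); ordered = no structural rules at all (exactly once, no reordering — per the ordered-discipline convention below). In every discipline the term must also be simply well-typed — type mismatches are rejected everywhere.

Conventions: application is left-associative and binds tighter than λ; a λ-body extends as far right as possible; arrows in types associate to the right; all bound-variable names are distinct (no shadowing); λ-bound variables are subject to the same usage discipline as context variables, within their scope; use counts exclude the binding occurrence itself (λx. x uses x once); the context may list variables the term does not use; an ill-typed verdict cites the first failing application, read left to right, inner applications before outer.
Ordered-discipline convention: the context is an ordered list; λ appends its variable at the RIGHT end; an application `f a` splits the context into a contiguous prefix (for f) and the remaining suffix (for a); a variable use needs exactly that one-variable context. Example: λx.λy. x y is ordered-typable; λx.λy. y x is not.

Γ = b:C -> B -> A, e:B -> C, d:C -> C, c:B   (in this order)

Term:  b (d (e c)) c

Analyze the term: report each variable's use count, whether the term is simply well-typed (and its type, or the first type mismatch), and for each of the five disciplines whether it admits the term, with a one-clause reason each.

counts: b: 1×, e: 1×, d: 1×, c: 2×
left-to-right use order: b, d, e, c, c
typing: well-typed at A
ordered: ✗ — c ×2 used more than once (contraction)
linear: ✗ — c ×2 used more than once (contraction)
affine: ✗ — c ×2 used more than once (contraction)
relevant: ✓ — b, e, d, c: all used, weakening unneeded
unrestricted: ✓ — typability at A is all that's needed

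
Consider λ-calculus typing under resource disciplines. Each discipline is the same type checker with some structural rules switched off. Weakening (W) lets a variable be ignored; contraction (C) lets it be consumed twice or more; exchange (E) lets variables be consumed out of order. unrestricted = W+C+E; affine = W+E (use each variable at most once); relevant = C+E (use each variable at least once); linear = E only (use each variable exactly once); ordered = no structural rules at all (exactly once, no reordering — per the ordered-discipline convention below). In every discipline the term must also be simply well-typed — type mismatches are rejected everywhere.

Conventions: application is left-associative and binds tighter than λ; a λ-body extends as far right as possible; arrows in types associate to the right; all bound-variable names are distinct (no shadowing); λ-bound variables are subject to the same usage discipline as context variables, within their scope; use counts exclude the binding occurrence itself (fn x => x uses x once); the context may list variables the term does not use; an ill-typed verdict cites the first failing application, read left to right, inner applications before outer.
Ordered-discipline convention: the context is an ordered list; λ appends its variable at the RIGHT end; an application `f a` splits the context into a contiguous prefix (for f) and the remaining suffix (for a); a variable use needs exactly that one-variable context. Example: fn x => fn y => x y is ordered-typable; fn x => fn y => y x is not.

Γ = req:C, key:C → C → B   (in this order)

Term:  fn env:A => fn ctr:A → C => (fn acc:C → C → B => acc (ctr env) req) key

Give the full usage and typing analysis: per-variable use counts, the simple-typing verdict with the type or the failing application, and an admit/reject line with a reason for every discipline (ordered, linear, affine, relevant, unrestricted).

usage: req=1; key=1; env [bound]=1; ctr [bound]=1; acc [bound]=1
uses in reading order: acc, ctr, env, req, key
typing: well-typed at A → (A → C) → B
ordered: ✗ — needs exchange: uses follow acc, ctr, env, req, key
linear: ✓ — exactly-once usage across req, key, env, ctr, acc
affine: ✓ — req, key, env, ctr, acc: no repeats, contraction unneeded
relevant: ✓ — at least one use each (req, key, env, ctr, acc)
unrestricted: ✓ — simply typable at A → (A → C) → B; W, C, E all held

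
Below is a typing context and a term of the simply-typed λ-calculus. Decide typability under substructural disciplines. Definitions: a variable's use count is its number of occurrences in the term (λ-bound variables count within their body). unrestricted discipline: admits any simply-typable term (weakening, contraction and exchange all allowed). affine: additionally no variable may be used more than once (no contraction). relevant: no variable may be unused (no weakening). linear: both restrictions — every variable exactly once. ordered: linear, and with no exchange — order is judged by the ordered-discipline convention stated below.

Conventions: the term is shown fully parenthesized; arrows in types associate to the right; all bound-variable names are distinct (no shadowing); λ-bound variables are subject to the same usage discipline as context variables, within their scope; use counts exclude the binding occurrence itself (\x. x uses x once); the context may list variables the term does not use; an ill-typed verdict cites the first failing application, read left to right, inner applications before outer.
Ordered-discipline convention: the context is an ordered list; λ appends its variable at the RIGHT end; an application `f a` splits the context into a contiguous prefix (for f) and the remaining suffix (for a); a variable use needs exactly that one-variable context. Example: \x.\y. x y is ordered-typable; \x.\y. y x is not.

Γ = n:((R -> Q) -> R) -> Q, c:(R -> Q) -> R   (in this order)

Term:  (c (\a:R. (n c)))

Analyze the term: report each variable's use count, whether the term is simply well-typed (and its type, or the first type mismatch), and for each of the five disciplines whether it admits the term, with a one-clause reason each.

counts: n=1; c=2; a [bound]=0
left-to-right use order: c, n, c
typing: well-typed — term : R
ordered: ✗, uses contraction: c ×2; unused: a — weakening required
linear: ✗, uses contraction: c ×2; unused: a — weakening required
affine: ✗, uses contraction: c ×2
relevant: ✗, unused: a — weakening required
unrestricted: ✓, well-typed at R; no restrictions here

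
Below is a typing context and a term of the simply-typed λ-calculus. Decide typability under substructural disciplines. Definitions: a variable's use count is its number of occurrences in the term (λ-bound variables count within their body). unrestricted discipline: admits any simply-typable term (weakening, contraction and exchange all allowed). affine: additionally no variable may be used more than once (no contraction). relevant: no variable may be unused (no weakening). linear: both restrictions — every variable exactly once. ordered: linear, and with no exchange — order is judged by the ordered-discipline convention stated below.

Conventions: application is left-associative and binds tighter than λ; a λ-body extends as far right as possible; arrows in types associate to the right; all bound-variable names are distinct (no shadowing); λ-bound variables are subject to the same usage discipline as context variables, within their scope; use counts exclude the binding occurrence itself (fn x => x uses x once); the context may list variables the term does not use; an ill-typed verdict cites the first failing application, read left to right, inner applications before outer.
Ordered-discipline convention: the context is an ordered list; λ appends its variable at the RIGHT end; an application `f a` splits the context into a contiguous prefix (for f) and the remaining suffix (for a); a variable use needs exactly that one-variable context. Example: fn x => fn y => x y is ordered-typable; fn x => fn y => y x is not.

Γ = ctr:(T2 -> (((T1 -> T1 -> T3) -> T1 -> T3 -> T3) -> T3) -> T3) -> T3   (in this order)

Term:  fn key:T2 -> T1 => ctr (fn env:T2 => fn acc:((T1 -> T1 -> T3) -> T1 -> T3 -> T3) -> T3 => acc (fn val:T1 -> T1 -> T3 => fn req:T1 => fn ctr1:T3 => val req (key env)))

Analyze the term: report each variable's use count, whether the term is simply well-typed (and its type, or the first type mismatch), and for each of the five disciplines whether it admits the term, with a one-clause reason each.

counts: ctr: 1, key [bound]: 1, env [bound]: 1, acc [bound]: 1, val [bound]: 1, req [bound]: 1, ctr1 [bound]: 0
order of uses: ctr, acc, val, req, key, env
typing: well-typed — term : (T2 -> T1) -> T3
ordered: ✗ — needs weakening: ctr1 unused
linear: ✗ — needs weakening: ctr1 unused
affine: ✓ — ctr, key, env, acc, val, req, ctr1: no repeats, contraction unneeded
relevant: ✗ — needs weakening: ctr1 unused
unrestricted: ✓ — simply typable at (T2 -> T1) -> T3; W, C, E all held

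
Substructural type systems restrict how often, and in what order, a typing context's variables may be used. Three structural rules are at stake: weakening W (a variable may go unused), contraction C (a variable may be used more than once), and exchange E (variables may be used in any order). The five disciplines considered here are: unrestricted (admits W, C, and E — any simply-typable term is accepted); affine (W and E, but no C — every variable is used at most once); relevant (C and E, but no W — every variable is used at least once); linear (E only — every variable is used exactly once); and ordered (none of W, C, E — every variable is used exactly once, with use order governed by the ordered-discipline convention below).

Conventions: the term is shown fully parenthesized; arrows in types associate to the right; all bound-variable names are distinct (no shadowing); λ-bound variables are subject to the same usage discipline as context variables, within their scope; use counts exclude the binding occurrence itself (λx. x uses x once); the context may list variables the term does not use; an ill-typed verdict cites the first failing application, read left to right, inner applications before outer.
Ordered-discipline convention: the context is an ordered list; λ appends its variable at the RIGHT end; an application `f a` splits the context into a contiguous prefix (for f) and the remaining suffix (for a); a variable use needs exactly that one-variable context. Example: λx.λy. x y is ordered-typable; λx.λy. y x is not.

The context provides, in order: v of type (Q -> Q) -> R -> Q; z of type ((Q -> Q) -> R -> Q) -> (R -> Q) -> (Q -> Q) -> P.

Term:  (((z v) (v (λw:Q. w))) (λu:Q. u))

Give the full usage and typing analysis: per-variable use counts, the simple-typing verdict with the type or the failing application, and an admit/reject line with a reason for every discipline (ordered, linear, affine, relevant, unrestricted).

use counts: v: 2, z: 1, w (λ-bound): 1, u (λ-bound): 1
uses in reading order: z, v, v, w, u
typing: ✓ — P
ordered: ✗, uses contraction: v ×2
linear: ✗, uses contraction: v ×2
affine: ✗, uses contraction: v ×2
relevant: ✓, none of v, z, w, u goes unused
unrestricted: ✓, type-checks (P) and nothing is barred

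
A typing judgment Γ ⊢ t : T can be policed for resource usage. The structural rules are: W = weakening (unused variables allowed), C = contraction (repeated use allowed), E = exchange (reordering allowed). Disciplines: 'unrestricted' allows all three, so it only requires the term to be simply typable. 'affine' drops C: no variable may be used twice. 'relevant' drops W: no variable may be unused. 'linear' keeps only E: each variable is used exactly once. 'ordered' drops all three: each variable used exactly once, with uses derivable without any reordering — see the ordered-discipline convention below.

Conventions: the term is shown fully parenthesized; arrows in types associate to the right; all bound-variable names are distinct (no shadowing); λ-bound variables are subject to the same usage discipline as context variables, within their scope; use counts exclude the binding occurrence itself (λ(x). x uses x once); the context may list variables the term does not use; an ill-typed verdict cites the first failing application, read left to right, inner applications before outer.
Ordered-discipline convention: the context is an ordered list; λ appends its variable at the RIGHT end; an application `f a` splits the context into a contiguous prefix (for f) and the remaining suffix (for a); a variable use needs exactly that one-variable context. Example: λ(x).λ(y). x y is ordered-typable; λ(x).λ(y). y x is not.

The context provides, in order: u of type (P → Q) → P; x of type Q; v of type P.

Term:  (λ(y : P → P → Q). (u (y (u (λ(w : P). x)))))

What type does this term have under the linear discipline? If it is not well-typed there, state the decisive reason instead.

not well-typed under linear — needs contraction — u ×2; needs weakening: v, w unused
counts: u=2, x=1, v=0, y [bound]=1, w [bound]=0
order of uses: u, y, u, x
typing: well-typed — term : (P → P → Q) → P
all disciplines: ordered ✗, linear ✗, affine ✗, relevant ✗, unrestricted ✓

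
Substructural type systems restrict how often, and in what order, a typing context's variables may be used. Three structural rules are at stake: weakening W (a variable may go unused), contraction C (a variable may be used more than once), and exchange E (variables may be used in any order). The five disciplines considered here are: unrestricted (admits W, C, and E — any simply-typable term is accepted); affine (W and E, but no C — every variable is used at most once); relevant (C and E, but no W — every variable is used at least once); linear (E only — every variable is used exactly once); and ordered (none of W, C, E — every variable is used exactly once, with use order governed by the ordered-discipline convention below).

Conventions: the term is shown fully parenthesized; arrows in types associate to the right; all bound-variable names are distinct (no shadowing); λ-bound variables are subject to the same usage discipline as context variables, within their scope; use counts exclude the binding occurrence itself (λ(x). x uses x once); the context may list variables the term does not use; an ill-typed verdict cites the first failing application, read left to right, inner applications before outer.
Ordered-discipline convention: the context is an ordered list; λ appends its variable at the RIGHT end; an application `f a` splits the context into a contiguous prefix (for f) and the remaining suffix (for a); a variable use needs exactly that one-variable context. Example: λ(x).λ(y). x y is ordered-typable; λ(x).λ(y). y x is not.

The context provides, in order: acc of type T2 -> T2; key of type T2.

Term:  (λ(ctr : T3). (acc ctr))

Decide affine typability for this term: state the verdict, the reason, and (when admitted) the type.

no — a type mismatch blocks all five
use counts: acc: 1×, key: 0×, ctr (λ-bound): 1×
use order (left to right): acc, ctr
typing: ill-typed: a function awaiting T2 gets T3
per-discipline verdicts: ordered ✗ · linear ✗ · affine ✗ · relevant ✗ · unrestricted ✗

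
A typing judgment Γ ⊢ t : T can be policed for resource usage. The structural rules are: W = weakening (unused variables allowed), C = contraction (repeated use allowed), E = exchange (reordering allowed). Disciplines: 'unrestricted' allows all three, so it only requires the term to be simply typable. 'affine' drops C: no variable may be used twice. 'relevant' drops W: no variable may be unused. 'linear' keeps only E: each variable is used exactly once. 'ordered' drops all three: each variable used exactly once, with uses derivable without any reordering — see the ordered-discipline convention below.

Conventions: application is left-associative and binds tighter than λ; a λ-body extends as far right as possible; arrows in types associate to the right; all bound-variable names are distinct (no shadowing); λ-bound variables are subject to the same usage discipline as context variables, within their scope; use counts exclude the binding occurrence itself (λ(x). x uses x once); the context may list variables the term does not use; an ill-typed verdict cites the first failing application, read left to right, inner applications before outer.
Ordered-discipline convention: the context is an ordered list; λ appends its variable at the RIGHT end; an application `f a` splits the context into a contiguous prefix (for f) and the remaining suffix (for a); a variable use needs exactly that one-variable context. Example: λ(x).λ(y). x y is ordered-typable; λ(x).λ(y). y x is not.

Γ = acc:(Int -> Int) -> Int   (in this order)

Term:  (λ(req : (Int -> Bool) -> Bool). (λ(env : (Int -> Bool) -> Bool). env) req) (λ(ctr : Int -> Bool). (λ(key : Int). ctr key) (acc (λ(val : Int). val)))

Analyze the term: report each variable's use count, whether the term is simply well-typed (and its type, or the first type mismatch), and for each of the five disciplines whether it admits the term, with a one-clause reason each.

usage: acc: 1×; req [bound]: 1×; env [bound]: 1×; ctr [bound]: 1×; key [bound]: 1×; val [bound]: 1×
use order (left to right): env, req, ctr, key, acc, val
typing: ✓ — (Int -> Bool) -> Bool
ordered: ✗ — use order env, req, ctr, key, acc, val needs exchange
linear: ✓ — acc, req, env, ctr, key, val: one use apiece
affine: ✓ — at most one use each (acc, req, env, ctr, key, val)
relevant: ✓ — every one of acc, req, env, ctr, key, val appears
unrestricted: ✓ — typability at (Int -> Bool) -> Bool is all that's needed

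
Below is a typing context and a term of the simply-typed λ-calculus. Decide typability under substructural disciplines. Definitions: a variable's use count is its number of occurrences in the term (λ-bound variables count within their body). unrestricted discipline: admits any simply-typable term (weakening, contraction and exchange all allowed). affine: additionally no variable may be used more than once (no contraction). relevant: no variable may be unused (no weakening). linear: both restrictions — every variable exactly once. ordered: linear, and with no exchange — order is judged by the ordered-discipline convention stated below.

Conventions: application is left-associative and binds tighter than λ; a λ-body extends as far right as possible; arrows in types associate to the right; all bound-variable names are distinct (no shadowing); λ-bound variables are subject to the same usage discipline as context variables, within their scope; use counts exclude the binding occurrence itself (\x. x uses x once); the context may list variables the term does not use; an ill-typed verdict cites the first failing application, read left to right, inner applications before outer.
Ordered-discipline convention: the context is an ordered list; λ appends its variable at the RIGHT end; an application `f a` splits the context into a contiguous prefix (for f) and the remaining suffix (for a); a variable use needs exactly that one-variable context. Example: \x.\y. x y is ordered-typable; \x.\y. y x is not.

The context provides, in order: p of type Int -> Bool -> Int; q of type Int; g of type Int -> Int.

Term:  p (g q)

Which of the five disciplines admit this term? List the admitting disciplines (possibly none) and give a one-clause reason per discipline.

admitting disciplines: linear, affine, relevant, unrestricted
use counts: p=1; q=1; g=1
left-to-right use order: p, g, q
typing: the term checks, with type Bool -> Int
ordered ✗ (no contiguous prefix/suffix split fits p, g, q)
linear ✓ (single use per variable (p, q, g))
affine ✓ (no duplicate uses among p, q, g)
relevant ✓ (none of p, q, g goes unused)
unrestricted ✓ (type-checks (Bool -> Int) and nothing is barred)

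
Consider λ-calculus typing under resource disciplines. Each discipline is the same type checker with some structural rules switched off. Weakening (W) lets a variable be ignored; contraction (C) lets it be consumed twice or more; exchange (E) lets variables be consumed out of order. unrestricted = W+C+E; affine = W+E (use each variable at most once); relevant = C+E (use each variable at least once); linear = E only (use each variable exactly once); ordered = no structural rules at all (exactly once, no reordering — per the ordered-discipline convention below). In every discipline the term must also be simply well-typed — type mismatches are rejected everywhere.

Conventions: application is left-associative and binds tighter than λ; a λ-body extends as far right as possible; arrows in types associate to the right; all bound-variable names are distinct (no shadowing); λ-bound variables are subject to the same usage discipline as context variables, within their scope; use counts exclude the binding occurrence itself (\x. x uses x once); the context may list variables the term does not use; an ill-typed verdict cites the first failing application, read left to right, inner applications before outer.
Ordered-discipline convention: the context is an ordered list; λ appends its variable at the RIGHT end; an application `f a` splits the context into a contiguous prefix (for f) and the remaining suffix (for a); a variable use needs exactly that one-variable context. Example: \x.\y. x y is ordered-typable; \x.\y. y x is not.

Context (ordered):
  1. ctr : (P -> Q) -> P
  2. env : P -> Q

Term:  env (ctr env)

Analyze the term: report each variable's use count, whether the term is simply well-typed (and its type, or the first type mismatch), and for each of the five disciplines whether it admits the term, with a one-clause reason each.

variable uses: ctr: 1, env: 2
left-to-right use order: env, ctr, env
typing: the term checks, with type Q
ordered ✗ (env ×2 used more than once (contraction))
linear ✗ (env ×2 used more than once (contraction))
affine ✗ (env ×2 used more than once (contraction))
relevant ✓ (every one of ctr, env appears)
unrestricted ✓ (well-typed at Q; no restrictions here)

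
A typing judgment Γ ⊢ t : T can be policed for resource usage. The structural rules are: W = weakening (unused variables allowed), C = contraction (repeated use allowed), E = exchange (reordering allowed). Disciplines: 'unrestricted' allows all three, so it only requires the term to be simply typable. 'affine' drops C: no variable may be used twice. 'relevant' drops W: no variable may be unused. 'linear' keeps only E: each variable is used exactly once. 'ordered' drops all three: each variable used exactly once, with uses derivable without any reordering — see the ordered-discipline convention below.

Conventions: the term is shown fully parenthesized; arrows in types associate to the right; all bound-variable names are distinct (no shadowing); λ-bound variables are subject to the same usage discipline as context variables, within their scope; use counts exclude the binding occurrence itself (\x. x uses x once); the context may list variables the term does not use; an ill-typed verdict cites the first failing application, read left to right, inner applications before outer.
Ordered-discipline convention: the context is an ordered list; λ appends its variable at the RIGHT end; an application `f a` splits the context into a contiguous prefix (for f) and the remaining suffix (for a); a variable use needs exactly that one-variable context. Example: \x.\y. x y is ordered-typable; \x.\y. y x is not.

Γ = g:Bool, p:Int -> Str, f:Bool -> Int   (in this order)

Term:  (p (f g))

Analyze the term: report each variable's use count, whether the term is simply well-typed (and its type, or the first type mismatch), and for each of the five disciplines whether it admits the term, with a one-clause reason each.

use counts: g: 1×, p: 1×, f: 1×
left-to-right use order: p, f, g
typing: the term checks, with type Str
ordered: ✗ — no contiguous prefix/suffix split fits p, f, g
linear: ✓ — each of g, p, f used exactly once
affine: ✓ — none of g, p, f used more than once
relevant: ✓ — g, p, f: all used, weakening unneeded
unrestricted: ✓ — type-checks (Str) and nothing is barred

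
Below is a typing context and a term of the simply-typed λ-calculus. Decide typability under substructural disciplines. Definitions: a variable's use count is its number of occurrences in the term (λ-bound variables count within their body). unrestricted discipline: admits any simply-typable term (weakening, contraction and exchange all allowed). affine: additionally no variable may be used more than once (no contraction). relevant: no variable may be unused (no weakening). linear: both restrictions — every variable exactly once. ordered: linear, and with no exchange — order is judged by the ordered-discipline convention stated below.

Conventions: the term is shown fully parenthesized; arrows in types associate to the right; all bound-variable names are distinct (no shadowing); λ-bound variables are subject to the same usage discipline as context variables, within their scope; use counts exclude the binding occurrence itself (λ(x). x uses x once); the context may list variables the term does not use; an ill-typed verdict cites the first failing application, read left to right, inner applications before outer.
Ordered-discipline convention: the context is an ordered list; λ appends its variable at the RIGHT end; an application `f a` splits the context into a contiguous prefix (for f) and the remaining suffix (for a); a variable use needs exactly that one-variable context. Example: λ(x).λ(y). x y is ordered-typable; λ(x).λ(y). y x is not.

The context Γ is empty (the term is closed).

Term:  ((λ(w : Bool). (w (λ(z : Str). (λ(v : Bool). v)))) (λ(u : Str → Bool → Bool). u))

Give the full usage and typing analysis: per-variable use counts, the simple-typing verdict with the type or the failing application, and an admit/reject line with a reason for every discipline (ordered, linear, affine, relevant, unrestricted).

use counts: w [bound] ×1, z [bound] ×0, v [bound] ×1, u [bound] ×1
uses in reading order: w, v, u
typing: ill-typed: applying a non-function (Bool)
ordered ✗ (fails simple typing)
linear ✗ (a type mismatch blocks all five)
affine ✗ (the type mismatch rejects it)
relevant ✗ (not simply typable)
unrestricted ✗ (fails simple typing)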